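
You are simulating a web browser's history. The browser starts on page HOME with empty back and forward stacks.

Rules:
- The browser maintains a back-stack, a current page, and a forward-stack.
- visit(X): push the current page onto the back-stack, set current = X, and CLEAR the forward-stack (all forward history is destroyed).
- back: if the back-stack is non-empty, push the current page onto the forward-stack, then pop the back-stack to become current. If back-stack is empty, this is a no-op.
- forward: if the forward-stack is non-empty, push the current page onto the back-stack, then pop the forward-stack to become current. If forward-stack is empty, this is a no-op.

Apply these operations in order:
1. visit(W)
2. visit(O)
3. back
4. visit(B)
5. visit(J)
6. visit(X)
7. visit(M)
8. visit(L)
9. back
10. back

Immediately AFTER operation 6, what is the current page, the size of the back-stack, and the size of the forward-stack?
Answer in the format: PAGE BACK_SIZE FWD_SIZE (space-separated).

After 1 (visit(W)): cur=W back=1 fwd=0
After 2 (visit(O)): cur=O back=2 fwd=0
After 3 (back): cur=W back=1 fwd=1
After 4 (visit(B)): cur=B back=2 fwd=0
After 5 (visit(J)): cur=J back=3 fwd=0
After 6 (visit(X)): cur=X back=4 fwd=0

X 4 0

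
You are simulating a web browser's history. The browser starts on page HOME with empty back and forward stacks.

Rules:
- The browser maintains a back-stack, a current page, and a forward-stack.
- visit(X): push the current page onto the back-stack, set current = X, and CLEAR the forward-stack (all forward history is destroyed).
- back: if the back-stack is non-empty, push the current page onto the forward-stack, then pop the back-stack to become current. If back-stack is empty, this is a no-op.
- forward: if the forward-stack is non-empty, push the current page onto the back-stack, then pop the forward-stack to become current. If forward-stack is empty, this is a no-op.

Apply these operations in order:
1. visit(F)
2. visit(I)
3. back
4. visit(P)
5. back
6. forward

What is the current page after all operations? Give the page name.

Answer: P

Derivation:
After 1 (visit(F)): cur=F back=1 fwd=0
After 2 (visit(I)): cur=I back=2 fwd=0
After 3 (back): cur=F back=1 fwd=1
After 4 (visit(P)): cur=P back=2 fwd=0
After 5 (back): cur=F back=1 fwd=1
After 6 (forward): cur=P back=2 fwd=0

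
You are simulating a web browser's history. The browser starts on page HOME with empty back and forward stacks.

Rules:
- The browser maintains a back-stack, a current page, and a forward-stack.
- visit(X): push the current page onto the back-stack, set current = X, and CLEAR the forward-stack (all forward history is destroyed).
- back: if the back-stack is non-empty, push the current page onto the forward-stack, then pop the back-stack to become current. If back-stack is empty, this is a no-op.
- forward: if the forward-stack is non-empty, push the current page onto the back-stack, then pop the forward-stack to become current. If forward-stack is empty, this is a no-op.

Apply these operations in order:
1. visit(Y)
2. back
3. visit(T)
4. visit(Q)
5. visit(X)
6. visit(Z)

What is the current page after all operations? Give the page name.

After 1 (visit(Y)): cur=Y back=1 fwd=0
After 2 (back): cur=HOME back=0 fwd=1
After 3 (visit(T)): cur=T back=1 fwd=0
After 4 (visit(Q)): cur=Q back=2 fwd=0
After 5 (visit(X)): cur=X back=3 fwd=0
After 6 (visit(Z)): cur=Z back=4 fwd=0

Answer: Z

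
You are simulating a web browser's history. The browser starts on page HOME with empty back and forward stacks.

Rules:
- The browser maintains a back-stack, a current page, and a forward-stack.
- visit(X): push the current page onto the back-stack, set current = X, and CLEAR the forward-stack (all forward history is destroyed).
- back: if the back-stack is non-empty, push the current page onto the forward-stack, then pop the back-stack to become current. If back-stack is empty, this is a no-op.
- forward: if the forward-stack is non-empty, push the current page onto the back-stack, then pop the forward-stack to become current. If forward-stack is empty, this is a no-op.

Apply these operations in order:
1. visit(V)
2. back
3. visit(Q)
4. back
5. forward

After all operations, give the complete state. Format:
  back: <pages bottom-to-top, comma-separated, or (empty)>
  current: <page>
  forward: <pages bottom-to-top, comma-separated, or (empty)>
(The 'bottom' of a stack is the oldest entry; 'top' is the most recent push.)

Answer: back: HOME
current: Q
forward: (empty)

Derivation:
After 1 (visit(V)): cur=V back=1 fwd=0
After 2 (back): cur=HOME back=0 fwd=1
After 3 (visit(Q)): cur=Q back=1 fwd=0
After 4 (back): cur=HOME back=0 fwd=1
After 5 (forward): cur=Q back=1 fwd=0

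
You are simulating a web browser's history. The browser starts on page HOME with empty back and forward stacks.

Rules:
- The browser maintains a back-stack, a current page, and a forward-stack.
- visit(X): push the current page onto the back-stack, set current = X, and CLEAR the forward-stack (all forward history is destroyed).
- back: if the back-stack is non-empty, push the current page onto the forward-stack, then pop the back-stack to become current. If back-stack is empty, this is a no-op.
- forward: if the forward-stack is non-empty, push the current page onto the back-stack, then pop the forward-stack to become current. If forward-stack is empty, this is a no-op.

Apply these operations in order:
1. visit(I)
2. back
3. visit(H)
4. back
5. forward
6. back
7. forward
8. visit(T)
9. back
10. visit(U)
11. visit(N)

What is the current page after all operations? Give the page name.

Answer: N

Derivation:
After 1 (visit(I)): cur=I back=1 fwd=0
After 2 (back): cur=HOME back=0 fwd=1
After 3 (visit(H)): cur=H back=1 fwd=0
After 4 (back): cur=HOME back=0 fwd=1
After 5 (forward): cur=H back=1 fwd=0
After 6 (back): cur=HOME back=0 fwd=1
After 7 (forward): cur=H back=1 fwd=0
After 8 (visit(T)): cur=T back=2 fwd=0
After 9 (back): cur=H back=1 fwd=1
After 10 (visit(U)): cur=U back=2 fwd=0
After 11 (visit(N)): cur=N back=3 fwd=0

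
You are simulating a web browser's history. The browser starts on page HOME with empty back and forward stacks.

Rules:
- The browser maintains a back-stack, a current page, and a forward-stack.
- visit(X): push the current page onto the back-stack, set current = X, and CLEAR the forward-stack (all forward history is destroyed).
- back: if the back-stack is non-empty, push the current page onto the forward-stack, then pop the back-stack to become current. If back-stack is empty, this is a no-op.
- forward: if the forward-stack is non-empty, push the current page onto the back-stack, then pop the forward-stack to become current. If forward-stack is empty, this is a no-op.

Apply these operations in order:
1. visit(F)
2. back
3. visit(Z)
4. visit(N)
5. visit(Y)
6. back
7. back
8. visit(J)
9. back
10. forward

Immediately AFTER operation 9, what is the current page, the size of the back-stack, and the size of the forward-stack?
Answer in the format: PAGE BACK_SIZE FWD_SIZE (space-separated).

After 1 (visit(F)): cur=F back=1 fwd=0
After 2 (back): cur=HOME back=0 fwd=1
After 3 (visit(Z)): cur=Z back=1 fwd=0
After 4 (visit(N)): cur=N back=2 fwd=0
After 5 (visit(Y)): cur=Y back=3 fwd=0
After 6 (back): cur=N back=2 fwd=1
After 7 (back): cur=Z back=1 fwd=2
After 8 (visit(J)): cur=J back=2 fwd=0
After 9 (back): cur=Z back=1 fwd=1

Z 1 1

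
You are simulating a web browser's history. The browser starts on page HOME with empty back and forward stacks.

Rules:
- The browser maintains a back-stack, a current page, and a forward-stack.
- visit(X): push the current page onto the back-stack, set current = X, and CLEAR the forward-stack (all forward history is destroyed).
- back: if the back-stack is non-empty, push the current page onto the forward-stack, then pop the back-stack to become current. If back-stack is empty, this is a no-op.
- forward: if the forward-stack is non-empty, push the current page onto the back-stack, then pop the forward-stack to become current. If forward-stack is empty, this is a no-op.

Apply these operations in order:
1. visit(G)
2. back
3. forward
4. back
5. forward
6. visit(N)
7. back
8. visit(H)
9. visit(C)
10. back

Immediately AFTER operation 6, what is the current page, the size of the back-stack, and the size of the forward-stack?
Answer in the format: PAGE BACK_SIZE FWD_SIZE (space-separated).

After 1 (visit(G)): cur=G back=1 fwd=0
After 2 (back): cur=HOME back=0 fwd=1
After 3 (forward): cur=G back=1 fwd=0
After 4 (back): cur=HOME back=0 fwd=1
After 5 (forward): cur=G back=1 fwd=0
After 6 (visit(N)): cur=N back=2 fwd=0

N 2 0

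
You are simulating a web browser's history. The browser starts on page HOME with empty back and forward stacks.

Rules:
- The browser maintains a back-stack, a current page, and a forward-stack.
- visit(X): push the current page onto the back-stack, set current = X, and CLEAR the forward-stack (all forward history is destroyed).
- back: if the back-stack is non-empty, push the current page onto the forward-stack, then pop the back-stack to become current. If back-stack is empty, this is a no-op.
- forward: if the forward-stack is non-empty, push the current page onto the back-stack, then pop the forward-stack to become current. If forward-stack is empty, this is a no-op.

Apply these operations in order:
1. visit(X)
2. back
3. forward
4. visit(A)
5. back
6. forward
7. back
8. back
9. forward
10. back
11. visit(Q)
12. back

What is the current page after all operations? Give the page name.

Answer: HOME

Derivation:
After 1 (visit(X)): cur=X back=1 fwd=0
After 2 (back): cur=HOME back=0 fwd=1
After 3 (forward): cur=X back=1 fwd=0
After 4 (visit(A)): cur=A back=2 fwd=0
After 5 (back): cur=X back=1 fwd=1
After 6 (forward): cur=A back=2 fwd=0
After 7 (back): cur=X back=1 fwd=1
After 8 (back): cur=HOME back=0 fwd=2
After 9 (forward): cur=X back=1 fwd=1
After 10 (back): cur=HOME back=0 fwd=2
After 11 (visit(Q)): cur=Q back=1 fwd=0
After 12 (back): cur=HOME back=0 fwd=1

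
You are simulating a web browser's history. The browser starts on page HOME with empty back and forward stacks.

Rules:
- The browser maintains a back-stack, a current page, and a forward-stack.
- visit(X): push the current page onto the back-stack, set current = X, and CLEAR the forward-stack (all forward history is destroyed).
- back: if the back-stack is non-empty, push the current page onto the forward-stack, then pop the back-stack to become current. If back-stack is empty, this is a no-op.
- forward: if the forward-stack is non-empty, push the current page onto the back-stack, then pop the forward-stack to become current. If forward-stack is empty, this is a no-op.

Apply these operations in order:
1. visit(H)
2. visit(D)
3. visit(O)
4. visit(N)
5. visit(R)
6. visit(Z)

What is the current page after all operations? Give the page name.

Answer: Z

Derivation:
After 1 (visit(H)): cur=H back=1 fwd=0
After 2 (visit(D)): cur=D back=2 fwd=0
After 3 (visit(O)): cur=O back=3 fwd=0
After 4 (visit(N)): cur=N back=4 fwd=0
After 5 (visit(R)): cur=R back=5 fwd=0
After 6 (visit(Z)): cur=Z back=6 fwd=0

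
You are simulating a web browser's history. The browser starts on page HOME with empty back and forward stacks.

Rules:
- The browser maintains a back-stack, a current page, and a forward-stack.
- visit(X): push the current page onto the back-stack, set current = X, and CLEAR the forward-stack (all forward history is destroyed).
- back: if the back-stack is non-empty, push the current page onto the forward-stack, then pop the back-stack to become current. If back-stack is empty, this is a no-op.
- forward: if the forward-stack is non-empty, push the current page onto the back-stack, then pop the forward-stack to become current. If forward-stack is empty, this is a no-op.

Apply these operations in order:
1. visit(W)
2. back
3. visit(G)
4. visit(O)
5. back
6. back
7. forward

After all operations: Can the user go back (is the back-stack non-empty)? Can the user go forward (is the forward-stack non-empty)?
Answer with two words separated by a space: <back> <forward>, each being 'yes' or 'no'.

After 1 (visit(W)): cur=W back=1 fwd=0
After 2 (back): cur=HOME back=0 fwd=1
After 3 (visit(G)): cur=G back=1 fwd=0
After 4 (visit(O)): cur=O back=2 fwd=0
After 5 (back): cur=G back=1 fwd=1
After 6 (back): cur=HOME back=0 fwd=2
After 7 (forward): cur=G back=1 fwd=1

Answer: yes yes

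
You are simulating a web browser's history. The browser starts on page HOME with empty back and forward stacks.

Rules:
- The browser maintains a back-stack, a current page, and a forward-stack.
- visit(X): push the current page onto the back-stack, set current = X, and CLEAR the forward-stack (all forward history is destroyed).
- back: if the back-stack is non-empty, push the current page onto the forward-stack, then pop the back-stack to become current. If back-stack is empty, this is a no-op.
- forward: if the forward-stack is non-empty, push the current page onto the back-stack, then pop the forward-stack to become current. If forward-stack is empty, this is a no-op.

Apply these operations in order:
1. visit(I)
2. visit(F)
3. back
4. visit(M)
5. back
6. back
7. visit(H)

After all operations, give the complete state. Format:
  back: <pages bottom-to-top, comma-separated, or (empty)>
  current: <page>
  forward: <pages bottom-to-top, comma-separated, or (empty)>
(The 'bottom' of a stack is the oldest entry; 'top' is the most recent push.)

Answer: back: HOME
current: H
forward: (empty)

Derivation:
After 1 (visit(I)): cur=I back=1 fwd=0
After 2 (visit(F)): cur=F back=2 fwd=0
After 3 (back): cur=I back=1 fwd=1
After 4 (visit(M)): cur=M back=2 fwd=0
After 5 (back): cur=I back=1 fwd=1
After 6 (back): cur=HOME back=0 fwd=2
After 7 (visit(H)): cur=H back=1 fwd=0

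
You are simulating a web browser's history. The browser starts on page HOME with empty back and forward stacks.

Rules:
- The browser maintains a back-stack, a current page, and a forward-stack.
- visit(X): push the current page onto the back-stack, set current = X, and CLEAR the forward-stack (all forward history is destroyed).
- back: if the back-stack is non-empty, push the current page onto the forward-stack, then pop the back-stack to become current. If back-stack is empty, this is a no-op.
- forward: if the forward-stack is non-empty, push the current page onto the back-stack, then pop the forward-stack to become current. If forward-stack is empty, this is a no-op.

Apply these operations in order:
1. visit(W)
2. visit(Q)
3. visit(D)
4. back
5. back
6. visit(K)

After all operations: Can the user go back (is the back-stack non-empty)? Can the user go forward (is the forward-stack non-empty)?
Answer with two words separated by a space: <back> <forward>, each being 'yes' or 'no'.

After 1 (visit(W)): cur=W back=1 fwd=0
After 2 (visit(Q)): cur=Q back=2 fwd=0
After 3 (visit(D)): cur=D back=3 fwd=0
After 4 (back): cur=Q back=2 fwd=1
After 5 (back): cur=W back=1 fwd=2
After 6 (visit(K)): cur=K back=2 fwd=0

Answer: yes no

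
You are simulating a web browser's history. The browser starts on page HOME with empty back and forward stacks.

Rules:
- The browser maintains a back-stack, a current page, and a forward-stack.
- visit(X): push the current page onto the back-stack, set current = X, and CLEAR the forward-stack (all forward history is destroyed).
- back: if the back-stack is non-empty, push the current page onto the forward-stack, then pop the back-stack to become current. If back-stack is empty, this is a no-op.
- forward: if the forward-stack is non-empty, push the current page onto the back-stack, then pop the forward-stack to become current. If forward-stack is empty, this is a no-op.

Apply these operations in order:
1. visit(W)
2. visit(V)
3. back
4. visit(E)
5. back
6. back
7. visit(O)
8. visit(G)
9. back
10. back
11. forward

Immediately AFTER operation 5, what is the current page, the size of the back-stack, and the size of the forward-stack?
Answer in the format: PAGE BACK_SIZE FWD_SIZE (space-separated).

After 1 (visit(W)): cur=W back=1 fwd=0
After 2 (visit(V)): cur=V back=2 fwd=0
After 3 (back): cur=W back=1 fwd=1
After 4 (visit(E)): cur=E back=2 fwd=0
After 5 (back): cur=W back=1 fwd=1

W 1 1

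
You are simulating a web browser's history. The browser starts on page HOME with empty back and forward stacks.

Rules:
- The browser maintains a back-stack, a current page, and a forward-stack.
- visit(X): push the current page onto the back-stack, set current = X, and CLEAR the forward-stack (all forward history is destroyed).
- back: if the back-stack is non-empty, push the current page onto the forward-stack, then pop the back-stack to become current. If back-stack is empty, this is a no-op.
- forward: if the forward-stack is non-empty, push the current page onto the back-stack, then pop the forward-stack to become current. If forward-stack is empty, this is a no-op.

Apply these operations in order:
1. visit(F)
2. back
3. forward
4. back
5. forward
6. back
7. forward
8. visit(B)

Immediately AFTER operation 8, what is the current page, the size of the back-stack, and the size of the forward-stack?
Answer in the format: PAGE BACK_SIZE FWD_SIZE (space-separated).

After 1 (visit(F)): cur=F back=1 fwd=0
After 2 (back): cur=HOME back=0 fwd=1
After 3 (forward): cur=F back=1 fwd=0
After 4 (back): cur=HOME back=0 fwd=1
After 5 (forward): cur=F back=1 fwd=0
After 6 (back): cur=HOME back=0 fwd=1
After 7 (forward): cur=F back=1 fwd=0
After 8 (visit(B)): cur=B back=2 fwd=0

B 2 0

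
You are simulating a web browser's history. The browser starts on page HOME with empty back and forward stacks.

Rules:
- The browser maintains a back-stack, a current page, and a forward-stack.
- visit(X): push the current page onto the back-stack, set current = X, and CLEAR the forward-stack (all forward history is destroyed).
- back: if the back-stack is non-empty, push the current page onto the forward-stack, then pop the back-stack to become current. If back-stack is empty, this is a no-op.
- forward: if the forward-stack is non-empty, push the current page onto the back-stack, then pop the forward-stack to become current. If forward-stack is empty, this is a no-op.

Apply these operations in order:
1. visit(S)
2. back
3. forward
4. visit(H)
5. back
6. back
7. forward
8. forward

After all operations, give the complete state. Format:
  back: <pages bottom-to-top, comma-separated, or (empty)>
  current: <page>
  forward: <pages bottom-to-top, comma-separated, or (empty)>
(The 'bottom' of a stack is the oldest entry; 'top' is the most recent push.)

Answer: back: HOME,S
current: H
forward: (empty)

Derivation:
After 1 (visit(S)): cur=S back=1 fwd=0
After 2 (back): cur=HOME back=0 fwd=1
After 3 (forward): cur=S back=1 fwd=0
After 4 (visit(H)): cur=H back=2 fwd=0
After 5 (back): cur=S back=1 fwd=1
After 6 (back): cur=HOME back=0 fwd=2
After 7 (forward): cur=S back=1 fwd=1
After 8 (forward): cur=H back=2 fwd=0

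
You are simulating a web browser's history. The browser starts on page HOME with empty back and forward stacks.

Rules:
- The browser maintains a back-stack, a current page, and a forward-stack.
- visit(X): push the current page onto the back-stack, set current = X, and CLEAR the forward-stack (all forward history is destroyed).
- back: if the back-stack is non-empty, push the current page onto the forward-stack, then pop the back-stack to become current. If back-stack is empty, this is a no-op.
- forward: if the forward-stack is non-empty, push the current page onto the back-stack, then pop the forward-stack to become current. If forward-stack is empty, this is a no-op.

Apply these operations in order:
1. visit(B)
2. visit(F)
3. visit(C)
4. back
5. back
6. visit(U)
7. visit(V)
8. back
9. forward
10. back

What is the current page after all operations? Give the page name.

After 1 (visit(B)): cur=B back=1 fwd=0
After 2 (visit(F)): cur=F back=2 fwd=0
After 3 (visit(C)): cur=C back=3 fwd=0
After 4 (back): cur=F back=2 fwd=1
After 5 (back): cur=B back=1 fwd=2
After 6 (visit(U)): cur=U back=2 fwd=0
After 7 (visit(V)): cur=V back=3 fwd=0
After 8 (back): cur=U back=2 fwd=1
After 9 (forward): cur=V back=3 fwd=0
After 10 (back): cur=U back=2 fwd=1

Answer: U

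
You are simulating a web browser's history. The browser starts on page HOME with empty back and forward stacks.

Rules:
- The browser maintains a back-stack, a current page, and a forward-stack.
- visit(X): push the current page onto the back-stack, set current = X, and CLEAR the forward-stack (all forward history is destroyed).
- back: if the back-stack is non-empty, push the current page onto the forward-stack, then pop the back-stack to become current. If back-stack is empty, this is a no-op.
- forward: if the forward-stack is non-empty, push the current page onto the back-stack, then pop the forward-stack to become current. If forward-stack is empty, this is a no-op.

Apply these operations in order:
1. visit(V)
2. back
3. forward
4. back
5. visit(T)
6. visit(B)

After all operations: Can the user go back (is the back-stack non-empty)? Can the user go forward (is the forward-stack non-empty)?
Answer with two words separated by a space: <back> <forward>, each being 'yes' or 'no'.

Answer: yes no

Derivation:
After 1 (visit(V)): cur=V back=1 fwd=0
After 2 (back): cur=HOME back=0 fwd=1
After 3 (forward): cur=V back=1 fwd=0
After 4 (back): cur=HOME back=0 fwd=1
After 5 (visit(T)): cur=T back=1 fwd=0
After 6 (visit(B)): cur=B back=2 fwd=0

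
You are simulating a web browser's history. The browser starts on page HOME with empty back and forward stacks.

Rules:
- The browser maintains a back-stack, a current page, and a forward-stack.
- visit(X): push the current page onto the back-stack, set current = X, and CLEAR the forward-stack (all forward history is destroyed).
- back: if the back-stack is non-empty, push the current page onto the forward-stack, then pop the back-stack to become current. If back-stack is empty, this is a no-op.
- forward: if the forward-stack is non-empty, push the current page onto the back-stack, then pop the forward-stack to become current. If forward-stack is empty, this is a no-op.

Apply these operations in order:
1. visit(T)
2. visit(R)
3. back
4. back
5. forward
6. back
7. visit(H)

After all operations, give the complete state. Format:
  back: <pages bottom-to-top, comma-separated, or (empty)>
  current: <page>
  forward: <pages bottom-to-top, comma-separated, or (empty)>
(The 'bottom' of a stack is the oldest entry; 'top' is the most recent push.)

After 1 (visit(T)): cur=T back=1 fwd=0
After 2 (visit(R)): cur=R back=2 fwd=0
After 3 (back): cur=T back=1 fwd=1
After 4 (back): cur=HOME back=0 fwd=2
After 5 (forward): cur=T back=1 fwd=1
After 6 (back): cur=HOME back=0 fwd=2
After 7 (visit(H)): cur=H back=1 fwd=0

Answer: back: HOME
current: H
forward: (empty)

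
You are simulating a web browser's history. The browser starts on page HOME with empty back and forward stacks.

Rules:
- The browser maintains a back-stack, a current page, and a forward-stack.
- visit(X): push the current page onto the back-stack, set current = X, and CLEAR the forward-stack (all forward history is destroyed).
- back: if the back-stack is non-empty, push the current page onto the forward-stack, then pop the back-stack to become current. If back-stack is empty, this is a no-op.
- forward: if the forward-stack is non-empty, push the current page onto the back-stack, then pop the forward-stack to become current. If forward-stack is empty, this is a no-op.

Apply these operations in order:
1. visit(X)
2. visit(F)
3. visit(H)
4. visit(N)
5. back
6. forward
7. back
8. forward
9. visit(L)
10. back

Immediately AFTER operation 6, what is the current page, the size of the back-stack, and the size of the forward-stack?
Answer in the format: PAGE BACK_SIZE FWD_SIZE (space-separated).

After 1 (visit(X)): cur=X back=1 fwd=0
After 2 (visit(F)): cur=F back=2 fwd=0
After 3 (visit(H)): cur=H back=3 fwd=0
After 4 (visit(N)): cur=N back=4 fwd=0
After 5 (back): cur=H back=3 fwd=1
After 6 (forward): cur=N back=4 fwd=0

N 4 0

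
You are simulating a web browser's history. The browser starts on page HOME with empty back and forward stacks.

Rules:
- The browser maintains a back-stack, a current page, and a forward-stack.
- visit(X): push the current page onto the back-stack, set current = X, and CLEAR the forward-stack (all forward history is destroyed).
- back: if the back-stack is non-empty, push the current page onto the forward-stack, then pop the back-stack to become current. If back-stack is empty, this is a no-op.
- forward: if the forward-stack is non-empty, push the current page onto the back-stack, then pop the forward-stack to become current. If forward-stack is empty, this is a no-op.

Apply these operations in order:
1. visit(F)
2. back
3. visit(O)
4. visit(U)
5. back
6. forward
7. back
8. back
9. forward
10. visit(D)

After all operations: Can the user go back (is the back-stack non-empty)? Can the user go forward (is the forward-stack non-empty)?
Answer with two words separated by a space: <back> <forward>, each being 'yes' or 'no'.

After 1 (visit(F)): cur=F back=1 fwd=0
After 2 (back): cur=HOME back=0 fwd=1
After 3 (visit(O)): cur=O back=1 fwd=0
After 4 (visit(U)): cur=U back=2 fwd=0
After 5 (back): cur=O back=1 fwd=1
After 6 (forward): cur=U back=2 fwd=0
After 7 (back): cur=O back=1 fwd=1
After 8 (back): cur=HOME back=0 fwd=2
After 9 (forward): cur=O back=1 fwd=1
After 10 (visit(D)): cur=D back=2 fwd=0

Answer: yes no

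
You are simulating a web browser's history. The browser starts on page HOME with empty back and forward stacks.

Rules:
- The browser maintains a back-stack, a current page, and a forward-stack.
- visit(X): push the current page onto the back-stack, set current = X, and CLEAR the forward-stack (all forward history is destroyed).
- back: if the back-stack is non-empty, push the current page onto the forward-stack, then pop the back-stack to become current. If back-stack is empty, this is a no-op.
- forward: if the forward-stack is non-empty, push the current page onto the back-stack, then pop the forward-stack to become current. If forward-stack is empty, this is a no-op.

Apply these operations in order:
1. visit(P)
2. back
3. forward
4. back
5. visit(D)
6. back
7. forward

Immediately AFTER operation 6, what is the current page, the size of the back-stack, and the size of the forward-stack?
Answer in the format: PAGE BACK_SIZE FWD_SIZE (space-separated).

After 1 (visit(P)): cur=P back=1 fwd=0
After 2 (back): cur=HOME back=0 fwd=1
After 3 (forward): cur=P back=1 fwd=0
After 4 (back): cur=HOME back=0 fwd=1
After 5 (visit(D)): cur=D back=1 fwd=0
After 6 (back): cur=HOME back=0 fwd=1

HOME 0 1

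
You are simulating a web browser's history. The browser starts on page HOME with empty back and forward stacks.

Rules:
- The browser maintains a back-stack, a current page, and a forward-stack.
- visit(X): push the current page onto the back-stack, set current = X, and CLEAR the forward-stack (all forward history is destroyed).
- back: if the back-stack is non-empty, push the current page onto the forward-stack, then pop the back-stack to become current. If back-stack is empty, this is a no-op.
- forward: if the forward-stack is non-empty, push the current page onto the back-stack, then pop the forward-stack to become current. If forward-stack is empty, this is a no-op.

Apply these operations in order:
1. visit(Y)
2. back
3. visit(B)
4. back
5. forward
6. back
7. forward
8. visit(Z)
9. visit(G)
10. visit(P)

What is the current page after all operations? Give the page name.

Answer: P

Derivation:
After 1 (visit(Y)): cur=Y back=1 fwd=0
After 2 (back): cur=HOME back=0 fwd=1
After 3 (visit(B)): cur=B back=1 fwd=0
After 4 (back): cur=HOME back=0 fwd=1
After 5 (forward): cur=B back=1 fwd=0
After 6 (back): cur=HOME back=0 fwd=1
After 7 (forward): cur=B back=1 fwd=0
After 8 (visit(Z)): cur=Z back=2 fwd=0
After 9 (visit(G)): cur=G back=3 fwd=0
After 10 (visit(P)): cur=P back=4 fwd=0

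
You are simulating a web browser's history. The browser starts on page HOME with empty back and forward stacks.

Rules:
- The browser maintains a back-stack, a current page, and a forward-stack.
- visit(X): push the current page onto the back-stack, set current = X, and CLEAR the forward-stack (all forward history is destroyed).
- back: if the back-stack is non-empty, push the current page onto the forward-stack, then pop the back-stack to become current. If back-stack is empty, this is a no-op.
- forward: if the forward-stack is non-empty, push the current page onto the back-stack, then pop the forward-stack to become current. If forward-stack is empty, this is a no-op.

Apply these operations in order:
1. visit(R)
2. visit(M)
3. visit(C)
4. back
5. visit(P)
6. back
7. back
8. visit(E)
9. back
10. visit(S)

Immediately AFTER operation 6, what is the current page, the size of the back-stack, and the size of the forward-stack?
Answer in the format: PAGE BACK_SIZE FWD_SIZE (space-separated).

After 1 (visit(R)): cur=R back=1 fwd=0
After 2 (visit(M)): cur=M back=2 fwd=0
After 3 (visit(C)): cur=C back=3 fwd=0
After 4 (back): cur=M back=2 fwd=1
After 5 (visit(P)): cur=P back=3 fwd=0
After 6 (back): cur=M back=2 fwd=1

M 2 1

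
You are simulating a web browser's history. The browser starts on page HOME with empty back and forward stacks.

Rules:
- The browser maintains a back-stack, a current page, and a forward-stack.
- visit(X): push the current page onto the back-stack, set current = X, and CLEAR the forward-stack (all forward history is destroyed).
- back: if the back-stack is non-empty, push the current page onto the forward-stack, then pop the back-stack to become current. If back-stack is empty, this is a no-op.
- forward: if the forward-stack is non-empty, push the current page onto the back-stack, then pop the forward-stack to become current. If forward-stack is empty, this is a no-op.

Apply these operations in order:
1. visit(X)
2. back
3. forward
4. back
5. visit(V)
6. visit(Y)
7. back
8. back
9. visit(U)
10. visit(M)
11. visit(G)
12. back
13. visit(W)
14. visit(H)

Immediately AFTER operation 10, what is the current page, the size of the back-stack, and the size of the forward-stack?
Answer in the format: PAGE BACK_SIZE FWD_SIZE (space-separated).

After 1 (visit(X)): cur=X back=1 fwd=0
After 2 (back): cur=HOME back=0 fwd=1
After 3 (forward): cur=X back=1 fwd=0
After 4 (back): cur=HOME back=0 fwd=1
After 5 (visit(V)): cur=V back=1 fwd=0
After 6 (visit(Y)): cur=Y back=2 fwd=0
After 7 (back): cur=V back=1 fwd=1
After 8 (back): cur=HOME back=0 fwd=2
After 9 (visit(U)): cur=U back=1 fwd=0
After 10 (visit(M)): cur=M back=2 fwd=0

M 2 0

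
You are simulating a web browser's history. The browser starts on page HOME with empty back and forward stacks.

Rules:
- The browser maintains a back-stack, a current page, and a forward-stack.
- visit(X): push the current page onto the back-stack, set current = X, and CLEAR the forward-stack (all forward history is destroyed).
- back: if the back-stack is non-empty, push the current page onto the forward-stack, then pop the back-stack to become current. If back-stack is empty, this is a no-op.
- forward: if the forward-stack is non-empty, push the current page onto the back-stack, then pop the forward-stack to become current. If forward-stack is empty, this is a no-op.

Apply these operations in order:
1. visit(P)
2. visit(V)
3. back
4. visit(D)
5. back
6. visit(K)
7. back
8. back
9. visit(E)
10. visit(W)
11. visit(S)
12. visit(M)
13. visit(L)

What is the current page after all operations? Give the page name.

After 1 (visit(P)): cur=P back=1 fwd=0
After 2 (visit(V)): cur=V back=2 fwd=0
After 3 (back): cur=P back=1 fwd=1
After 4 (visit(D)): cur=D back=2 fwd=0
After 5 (back): cur=P back=1 fwd=1
After 6 (visit(K)): cur=K back=2 fwd=0
After 7 (back): cur=P back=1 fwd=1
After 8 (back): cur=HOME back=0 fwd=2
After 9 (visit(E)): cur=E back=1 fwd=0
After 10 (visit(W)): cur=W back=2 fwd=0
After 11 (visit(S)): cur=S back=3 fwd=0
After 12 (visit(M)): cur=M back=4 fwd=0
After 13 (visit(L)): cur=L back=5 fwd=0

Answer: L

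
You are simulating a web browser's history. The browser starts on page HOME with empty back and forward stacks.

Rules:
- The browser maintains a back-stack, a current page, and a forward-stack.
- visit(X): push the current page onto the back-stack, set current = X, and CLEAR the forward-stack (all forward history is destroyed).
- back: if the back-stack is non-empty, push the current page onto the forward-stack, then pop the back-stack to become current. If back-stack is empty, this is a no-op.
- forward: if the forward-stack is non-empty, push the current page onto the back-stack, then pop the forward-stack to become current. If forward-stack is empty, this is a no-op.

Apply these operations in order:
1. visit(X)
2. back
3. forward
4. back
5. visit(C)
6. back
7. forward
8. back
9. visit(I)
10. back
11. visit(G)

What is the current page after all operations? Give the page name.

After 1 (visit(X)): cur=X back=1 fwd=0
After 2 (back): cur=HOME back=0 fwd=1
After 3 (forward): cur=X back=1 fwd=0
After 4 (back): cur=HOME back=0 fwd=1
After 5 (visit(C)): cur=C back=1 fwd=0
After 6 (back): cur=HOME back=0 fwd=1
After 7 (forward): cur=C back=1 fwd=0
After 8 (back): cur=HOME back=0 fwd=1
After 9 (visit(I)): cur=I back=1 fwd=0
After 10 (back): cur=HOME back=0 fwd=1
After 11 (visit(G)): cur=G back=1 fwd=0

Answer: G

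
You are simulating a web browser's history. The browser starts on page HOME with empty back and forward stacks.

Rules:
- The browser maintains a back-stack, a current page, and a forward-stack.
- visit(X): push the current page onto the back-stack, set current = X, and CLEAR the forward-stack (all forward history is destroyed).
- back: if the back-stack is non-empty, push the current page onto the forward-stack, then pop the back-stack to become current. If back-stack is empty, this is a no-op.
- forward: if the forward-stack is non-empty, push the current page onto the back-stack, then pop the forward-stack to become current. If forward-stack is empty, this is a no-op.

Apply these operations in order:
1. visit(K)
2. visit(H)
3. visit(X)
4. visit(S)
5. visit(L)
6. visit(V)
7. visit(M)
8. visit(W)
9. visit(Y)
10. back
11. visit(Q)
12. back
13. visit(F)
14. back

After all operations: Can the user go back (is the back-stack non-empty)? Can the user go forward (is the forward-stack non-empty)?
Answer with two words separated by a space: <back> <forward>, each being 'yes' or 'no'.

After 1 (visit(K)): cur=K back=1 fwd=0
After 2 (visit(H)): cur=H back=2 fwd=0
After 3 (visit(X)): cur=X back=3 fwd=0
After 4 (visit(S)): cur=S back=4 fwd=0
After 5 (visit(L)): cur=L back=5 fwd=0
After 6 (visit(V)): cur=V back=6 fwd=0
After 7 (visit(M)): cur=M back=7 fwd=0
After 8 (visit(W)): cur=W back=8 fwd=0
After 9 (visit(Y)): cur=Y back=9 fwd=0
After 10 (back): cur=W back=8 fwd=1
After 11 (visit(Q)): cur=Q back=9 fwd=0
After 12 (back): cur=W back=8 fwd=1
After 13 (visit(F)): cur=F back=9 fwd=0
After 14 (back): cur=W back=8 fwd=1

Answer: yes yes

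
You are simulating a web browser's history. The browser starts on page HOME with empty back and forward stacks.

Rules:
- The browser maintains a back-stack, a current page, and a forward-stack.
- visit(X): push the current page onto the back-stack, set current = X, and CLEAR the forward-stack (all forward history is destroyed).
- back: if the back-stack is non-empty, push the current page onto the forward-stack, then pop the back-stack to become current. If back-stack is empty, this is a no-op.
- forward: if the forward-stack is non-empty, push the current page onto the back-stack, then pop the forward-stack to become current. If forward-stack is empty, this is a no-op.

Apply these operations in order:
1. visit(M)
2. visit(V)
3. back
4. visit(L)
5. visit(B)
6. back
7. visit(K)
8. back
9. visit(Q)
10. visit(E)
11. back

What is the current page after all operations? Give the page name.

After 1 (visit(M)): cur=M back=1 fwd=0
After 2 (visit(V)): cur=V back=2 fwd=0
After 3 (back): cur=M back=1 fwd=1
After 4 (visit(L)): cur=L back=2 fwd=0
After 5 (visit(B)): cur=B back=3 fwd=0
After 6 (back): cur=L back=2 fwd=1
After 7 (visit(K)): cur=K back=3 fwd=0
After 8 (back): cur=L back=2 fwd=1
After 9 (visit(Q)): cur=Q back=3 fwd=0
After 10 (visit(E)): cur=E back=4 fwd=0
After 11 (back): cur=Q back=3 fwd=1

Answer: Q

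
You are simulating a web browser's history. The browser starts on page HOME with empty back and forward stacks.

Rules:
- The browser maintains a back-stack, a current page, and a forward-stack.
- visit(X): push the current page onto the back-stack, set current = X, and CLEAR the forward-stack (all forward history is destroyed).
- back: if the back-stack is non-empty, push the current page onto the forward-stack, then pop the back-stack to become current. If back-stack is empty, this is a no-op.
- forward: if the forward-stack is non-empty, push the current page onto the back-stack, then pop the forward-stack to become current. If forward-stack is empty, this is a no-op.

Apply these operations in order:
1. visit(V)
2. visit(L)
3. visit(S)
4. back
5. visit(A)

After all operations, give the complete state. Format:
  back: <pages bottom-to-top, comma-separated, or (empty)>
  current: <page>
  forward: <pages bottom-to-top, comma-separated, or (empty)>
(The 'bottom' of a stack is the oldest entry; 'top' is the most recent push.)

Answer: back: HOME,V,L
current: A
forward: (empty)

Derivation:
After 1 (visit(V)): cur=V back=1 fwd=0
After 2 (visit(L)): cur=L back=2 fwd=0
After 3 (visit(S)): cur=S back=3 fwd=0
After 4 (back): cur=L back=2 fwd=1
After 5 (visit(A)): cur=A back=3 fwd=0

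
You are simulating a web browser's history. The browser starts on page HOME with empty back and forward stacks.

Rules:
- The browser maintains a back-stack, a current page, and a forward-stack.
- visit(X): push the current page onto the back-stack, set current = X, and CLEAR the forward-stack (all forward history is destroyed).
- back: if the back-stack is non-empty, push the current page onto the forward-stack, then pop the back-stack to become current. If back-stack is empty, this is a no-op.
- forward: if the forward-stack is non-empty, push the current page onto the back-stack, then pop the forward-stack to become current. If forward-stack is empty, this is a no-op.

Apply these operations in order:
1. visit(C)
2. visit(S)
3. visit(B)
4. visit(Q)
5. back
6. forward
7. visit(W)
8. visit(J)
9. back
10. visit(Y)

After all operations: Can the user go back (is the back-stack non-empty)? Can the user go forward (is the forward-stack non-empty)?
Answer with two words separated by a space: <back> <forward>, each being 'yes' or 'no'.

After 1 (visit(C)): cur=C back=1 fwd=0
After 2 (visit(S)): cur=S back=2 fwd=0
After 3 (visit(B)): cur=B back=3 fwd=0
After 4 (visit(Q)): cur=Q back=4 fwd=0
After 5 (back): cur=B back=3 fwd=1
After 6 (forward): cur=Q back=4 fwd=0
After 7 (visit(W)): cur=W back=5 fwd=0
After 8 (visit(J)): cur=J back=6 fwd=0
After 9 (back): cur=W back=5 fwd=1
After 10 (visit(Y)): cur=Y back=6 fwd=0

Answer: yes no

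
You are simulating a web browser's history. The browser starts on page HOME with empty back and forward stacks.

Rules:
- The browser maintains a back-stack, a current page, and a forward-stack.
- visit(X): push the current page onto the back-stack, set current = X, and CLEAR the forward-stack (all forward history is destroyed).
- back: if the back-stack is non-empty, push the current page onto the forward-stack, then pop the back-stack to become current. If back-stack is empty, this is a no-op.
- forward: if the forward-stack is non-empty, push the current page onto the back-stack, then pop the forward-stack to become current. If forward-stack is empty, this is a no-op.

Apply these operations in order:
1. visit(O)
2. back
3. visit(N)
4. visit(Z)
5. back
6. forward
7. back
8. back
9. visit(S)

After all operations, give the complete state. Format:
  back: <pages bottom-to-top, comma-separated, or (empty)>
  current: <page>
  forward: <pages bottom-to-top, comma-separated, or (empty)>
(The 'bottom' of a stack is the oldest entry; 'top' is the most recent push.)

After 1 (visit(O)): cur=O back=1 fwd=0
After 2 (back): cur=HOME back=0 fwd=1
After 3 (visit(N)): cur=N back=1 fwd=0
After 4 (visit(Z)): cur=Z back=2 fwd=0
After 5 (back): cur=N back=1 fwd=1
After 6 (forward): cur=Z back=2 fwd=0
After 7 (back): cur=N back=1 fwd=1
After 8 (back): cur=HOME back=0 fwd=2
After 9 (visit(S)): cur=S back=1 fwd=0

Answer: back: HOME
current: S
forward: (empty)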